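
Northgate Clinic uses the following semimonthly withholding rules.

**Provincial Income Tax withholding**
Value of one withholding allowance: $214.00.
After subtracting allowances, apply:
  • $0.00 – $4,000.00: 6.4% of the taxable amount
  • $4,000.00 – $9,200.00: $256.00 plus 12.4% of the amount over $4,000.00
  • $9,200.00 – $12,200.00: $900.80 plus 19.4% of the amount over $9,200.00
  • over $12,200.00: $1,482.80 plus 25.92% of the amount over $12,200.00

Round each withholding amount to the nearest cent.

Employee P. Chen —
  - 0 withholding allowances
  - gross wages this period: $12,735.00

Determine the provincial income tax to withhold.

Provincial Income Tax: taxable = $12,735.00
  $1,482.80 + 25.92% × ($12,735.00 − $12,200.00) = $1,482.80 + 25.92% × $535.00 = $1,621.47

$1,621.47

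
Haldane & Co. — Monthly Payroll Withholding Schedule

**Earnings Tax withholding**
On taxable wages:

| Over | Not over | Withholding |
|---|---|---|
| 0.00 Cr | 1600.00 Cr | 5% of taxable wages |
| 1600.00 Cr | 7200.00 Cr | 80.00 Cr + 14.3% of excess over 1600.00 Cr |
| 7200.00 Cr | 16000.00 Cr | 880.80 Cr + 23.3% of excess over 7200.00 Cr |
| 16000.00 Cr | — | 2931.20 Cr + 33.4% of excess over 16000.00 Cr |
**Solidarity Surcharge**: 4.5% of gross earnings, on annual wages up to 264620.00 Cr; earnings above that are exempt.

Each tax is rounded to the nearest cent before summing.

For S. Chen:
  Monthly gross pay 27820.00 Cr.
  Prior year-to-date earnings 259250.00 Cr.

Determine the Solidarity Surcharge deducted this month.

Solidarity Surcharge: cap 264620.00 Cr − YTD 259250.00 Cr = 5370.00 Cr subject; 4.5% × 5370.00 Cr = 241.65 Cr

241.65 Cr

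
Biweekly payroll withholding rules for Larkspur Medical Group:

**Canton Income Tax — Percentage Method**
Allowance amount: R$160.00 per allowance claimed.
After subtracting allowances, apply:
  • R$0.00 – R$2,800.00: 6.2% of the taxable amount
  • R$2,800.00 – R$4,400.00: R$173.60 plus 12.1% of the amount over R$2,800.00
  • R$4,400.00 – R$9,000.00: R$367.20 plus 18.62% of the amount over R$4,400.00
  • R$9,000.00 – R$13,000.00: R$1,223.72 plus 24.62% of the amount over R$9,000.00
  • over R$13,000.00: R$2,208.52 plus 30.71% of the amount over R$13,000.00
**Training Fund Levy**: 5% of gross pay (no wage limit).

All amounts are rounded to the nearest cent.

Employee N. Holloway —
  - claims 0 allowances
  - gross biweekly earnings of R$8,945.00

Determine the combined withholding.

R$1,660.73

Canton Income Tax: taxable = R$8,945.00
  R$367.20 + 18.62% × (R$8,945.00 − R$4,400.00) = R$367.20 + 18.62% × R$4,545.00 = R$1,213.48
Training Fund Levy: 5% × R$8,945.00 = R$447.25
Total: R$1,213.48 + R$447.25 = R$1,660.73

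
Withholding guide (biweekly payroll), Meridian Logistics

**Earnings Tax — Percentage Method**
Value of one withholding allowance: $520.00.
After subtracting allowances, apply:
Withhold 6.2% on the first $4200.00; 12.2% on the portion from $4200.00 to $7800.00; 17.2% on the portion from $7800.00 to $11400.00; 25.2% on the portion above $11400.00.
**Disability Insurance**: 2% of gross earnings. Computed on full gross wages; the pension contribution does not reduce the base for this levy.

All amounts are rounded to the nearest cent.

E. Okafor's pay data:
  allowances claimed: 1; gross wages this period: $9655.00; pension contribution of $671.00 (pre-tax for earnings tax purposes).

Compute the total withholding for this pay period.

$1006.91

Earnings Tax: taxable = $9655.00 − $671.00 − 1×$520.00 = $8464.00
  $699.60 + 17.2% × ($8464.00 − $7800.00) = $699.60 + 17.2% × $664.00 = $813.81
Disability Insurance: 2% × $9655.00 = $193.10
Total: $813.81 + $193.10 = $1006.91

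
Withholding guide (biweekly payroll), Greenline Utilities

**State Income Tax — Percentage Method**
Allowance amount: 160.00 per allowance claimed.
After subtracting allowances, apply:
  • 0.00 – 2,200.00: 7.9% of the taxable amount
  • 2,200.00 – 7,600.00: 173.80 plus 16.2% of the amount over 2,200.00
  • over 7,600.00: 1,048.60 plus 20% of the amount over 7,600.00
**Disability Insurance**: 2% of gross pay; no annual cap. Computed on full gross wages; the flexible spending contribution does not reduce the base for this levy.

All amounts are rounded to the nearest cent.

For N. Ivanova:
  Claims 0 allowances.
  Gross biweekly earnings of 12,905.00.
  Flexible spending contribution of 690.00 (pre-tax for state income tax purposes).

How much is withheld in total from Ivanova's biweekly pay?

2,229.70

State Income Tax: taxable = 12,905.00 − 690.00 = 12,215.00
  1,048.60 + 20% × (12,215.00 − 7,600.00) = 1,048.60 + 20% × 4,615.00 = 1,971.60
Disability Insurance: 2% × 12,905.00 = 258.10
Total: 1,971.60 + 258.10 = 2,229.70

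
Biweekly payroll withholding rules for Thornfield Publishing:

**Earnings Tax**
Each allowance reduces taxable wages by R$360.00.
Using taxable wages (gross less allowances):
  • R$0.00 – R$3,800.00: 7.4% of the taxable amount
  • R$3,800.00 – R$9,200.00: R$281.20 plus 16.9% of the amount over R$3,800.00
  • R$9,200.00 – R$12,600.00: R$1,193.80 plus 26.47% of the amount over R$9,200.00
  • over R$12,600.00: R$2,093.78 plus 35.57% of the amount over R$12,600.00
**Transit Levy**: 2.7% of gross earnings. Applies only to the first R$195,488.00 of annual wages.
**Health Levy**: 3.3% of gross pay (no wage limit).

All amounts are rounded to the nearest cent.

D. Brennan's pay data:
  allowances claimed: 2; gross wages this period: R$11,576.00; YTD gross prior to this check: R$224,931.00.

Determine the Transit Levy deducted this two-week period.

Transit Levy: YTD R$224,931.00 ≥ cap R$195,488.00 → R$0.00

R$0.00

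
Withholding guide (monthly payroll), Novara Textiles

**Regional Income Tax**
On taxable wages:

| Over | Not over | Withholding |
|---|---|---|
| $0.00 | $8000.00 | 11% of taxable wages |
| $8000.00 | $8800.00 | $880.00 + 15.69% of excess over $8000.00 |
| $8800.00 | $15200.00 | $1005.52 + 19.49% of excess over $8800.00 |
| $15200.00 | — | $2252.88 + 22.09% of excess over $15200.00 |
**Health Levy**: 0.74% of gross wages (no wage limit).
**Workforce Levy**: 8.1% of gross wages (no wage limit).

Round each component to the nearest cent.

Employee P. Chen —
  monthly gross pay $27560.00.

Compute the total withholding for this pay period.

Regional Income Tax: taxable = $27560.00
  $2252.88 + 22.09% × ($27560.00 − $15200.00) = $2252.88 + 22.09% × $12360.00 = $4983.20
Health Levy: 0.74% × $27560.00 = $203.94
Workforce Levy: 8.1% × $27560.00 = $2232.36
Total: $4983.20 + $203.94 + $2232.36 = $7419.50

$7419.50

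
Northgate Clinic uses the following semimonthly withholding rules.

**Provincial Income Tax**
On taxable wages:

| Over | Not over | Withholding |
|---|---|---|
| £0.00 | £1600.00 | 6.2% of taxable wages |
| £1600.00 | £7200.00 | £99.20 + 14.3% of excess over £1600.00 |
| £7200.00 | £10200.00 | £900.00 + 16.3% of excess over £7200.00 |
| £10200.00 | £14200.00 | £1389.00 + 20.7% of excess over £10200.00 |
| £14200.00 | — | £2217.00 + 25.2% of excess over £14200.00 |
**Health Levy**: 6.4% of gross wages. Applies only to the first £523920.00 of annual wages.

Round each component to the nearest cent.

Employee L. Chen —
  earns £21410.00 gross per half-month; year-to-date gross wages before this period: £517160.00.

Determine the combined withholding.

£4466.56

Provincial Income Tax: taxable = £21410.00
  £2217.00 + 25.2% × (£21410.00 − £14200.00) = £2217.00 + 25.2% × £7210.00 = £4033.92
Health Levy: cap £523920.00 − YTD £517160.00 = £6760.00 subject; 6.4% × £6760.00 = £432.64
Total: £4033.92 + £432.64 = £4466.56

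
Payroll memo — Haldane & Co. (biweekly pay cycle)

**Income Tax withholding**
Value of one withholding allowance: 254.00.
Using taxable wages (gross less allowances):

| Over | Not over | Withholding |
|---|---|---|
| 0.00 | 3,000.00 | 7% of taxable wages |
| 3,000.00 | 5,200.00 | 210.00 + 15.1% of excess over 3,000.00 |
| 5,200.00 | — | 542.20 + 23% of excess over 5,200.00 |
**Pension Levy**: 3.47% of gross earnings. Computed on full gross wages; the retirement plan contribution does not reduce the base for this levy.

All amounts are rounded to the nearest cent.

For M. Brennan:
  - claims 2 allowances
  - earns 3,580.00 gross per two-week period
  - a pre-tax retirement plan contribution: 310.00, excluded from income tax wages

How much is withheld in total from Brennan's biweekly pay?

317.57

Income Tax: taxable = 3,580.00 − 310.00 − 2×254.00 = 2,762.00
  7% × 2,762.00 = 193.34
Pension Levy: 3.47% × 3,580.00 = 124.23
Total: 193.34 + 124.23 = 317.57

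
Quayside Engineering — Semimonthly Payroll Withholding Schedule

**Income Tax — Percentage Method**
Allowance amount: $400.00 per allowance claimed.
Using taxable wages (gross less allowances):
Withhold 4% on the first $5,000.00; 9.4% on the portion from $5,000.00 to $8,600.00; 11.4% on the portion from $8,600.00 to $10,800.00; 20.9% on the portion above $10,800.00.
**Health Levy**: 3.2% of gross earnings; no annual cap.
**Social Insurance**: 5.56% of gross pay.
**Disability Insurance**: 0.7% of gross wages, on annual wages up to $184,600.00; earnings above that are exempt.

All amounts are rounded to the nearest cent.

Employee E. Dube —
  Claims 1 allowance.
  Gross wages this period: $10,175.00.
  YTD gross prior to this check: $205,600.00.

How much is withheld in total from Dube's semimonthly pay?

$1,563.68

Income Tax: taxable = $10,175.00 − 1×$400.00 = $9,775.00
  $538.40 + 11.4% × ($9,775.00 − $8,600.00) = $538.40 + 11.4% × $1,175.00 = $672.35
Health Levy: 3.2% × $10,175.00 = $325.60
Social Insurance: 5.56% × $10,175.00 = $565.73
Disability Insurance: YTD $205,600.00 ≥ cap $184,600.00 → $0.00
Total: $672.35 + $325.60 + $565.73 + $0.00 = $1,563.68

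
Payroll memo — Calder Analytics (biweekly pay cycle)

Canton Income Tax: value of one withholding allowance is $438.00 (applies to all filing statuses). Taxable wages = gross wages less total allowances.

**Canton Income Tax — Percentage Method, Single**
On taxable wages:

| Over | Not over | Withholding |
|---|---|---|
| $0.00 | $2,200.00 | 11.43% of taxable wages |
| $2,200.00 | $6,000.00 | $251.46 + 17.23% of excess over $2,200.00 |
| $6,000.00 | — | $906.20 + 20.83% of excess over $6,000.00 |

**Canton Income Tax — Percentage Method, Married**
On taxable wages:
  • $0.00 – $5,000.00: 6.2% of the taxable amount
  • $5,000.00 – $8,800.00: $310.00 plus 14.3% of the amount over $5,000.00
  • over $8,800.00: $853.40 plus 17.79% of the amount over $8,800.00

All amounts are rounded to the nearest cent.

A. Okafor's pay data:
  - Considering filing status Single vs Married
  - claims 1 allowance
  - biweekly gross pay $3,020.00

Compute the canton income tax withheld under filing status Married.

$160.08

Canton Income Tax (Married): taxable = $3,020.00 − 1×$438.00 = $2,582.00
  6.2% × $2,582.00 = $160.08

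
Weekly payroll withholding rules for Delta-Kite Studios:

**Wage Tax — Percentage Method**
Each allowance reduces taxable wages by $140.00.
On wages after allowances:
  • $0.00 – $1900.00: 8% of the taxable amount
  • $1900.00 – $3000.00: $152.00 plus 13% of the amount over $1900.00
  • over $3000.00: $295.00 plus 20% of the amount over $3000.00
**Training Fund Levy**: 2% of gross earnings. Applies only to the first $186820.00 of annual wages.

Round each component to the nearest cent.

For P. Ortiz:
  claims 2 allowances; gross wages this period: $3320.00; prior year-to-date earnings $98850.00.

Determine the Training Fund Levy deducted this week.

$66.40

Training Fund Levy: 2% × $3320.00 = $66.40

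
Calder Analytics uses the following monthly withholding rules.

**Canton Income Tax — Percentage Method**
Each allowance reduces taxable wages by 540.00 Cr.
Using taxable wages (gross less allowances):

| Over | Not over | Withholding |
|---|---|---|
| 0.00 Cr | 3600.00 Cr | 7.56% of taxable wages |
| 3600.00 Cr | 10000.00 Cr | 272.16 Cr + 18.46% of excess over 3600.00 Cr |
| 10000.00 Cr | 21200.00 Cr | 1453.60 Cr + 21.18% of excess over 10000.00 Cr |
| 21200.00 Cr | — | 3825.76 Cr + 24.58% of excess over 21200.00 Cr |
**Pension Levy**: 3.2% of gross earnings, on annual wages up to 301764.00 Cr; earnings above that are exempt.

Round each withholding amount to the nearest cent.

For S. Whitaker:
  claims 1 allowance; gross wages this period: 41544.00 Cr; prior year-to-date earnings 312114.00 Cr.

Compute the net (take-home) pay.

32850.42 Cr

Canton Income Tax: taxable = 41544.00 Cr − 1×540.00 Cr = 41004.00 Cr
  3825.76 Cr + 24.58% × (41004.00 Cr − 21200.00 Cr) = 3825.76 Cr + 24.58% × 19804.00 Cr = 8693.58 Cr
Pension Levy: YTD 312114.00 Cr ≥ cap 301764.00 Cr → 0.00 Cr
Total withheld: 8693.58 Cr + 0.00 Cr = 8693.58 Cr
Net pay: 41544.00 Cr − 8693.58 Cr = 32850.42 Cr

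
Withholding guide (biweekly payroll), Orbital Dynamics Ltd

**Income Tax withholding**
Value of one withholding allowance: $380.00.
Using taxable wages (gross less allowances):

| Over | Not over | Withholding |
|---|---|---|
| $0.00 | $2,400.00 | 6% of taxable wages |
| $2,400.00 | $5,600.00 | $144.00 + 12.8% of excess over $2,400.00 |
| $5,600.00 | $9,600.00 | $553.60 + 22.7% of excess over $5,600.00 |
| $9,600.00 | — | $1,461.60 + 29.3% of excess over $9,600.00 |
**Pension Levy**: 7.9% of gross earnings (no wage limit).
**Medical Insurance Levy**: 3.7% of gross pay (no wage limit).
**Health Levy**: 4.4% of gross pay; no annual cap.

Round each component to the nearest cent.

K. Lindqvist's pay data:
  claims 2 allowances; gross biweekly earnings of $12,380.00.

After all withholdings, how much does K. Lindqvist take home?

Income Tax: taxable = $12,380.00 − 2×$380.00 = $11,620.00
  $1,461.60 + 29.3% × ($11,620.00 − $9,600.00) = $1,461.60 + 29.3% × $2,020.00 = $2,053.46
Pension Levy: 7.9% × $12,380.00 = $978.02
Medical Insurance Levy: 3.7% × $12,380.00 = $458.06
Health Levy: 4.4% × $12,380.00 = $544.72
Total withheld: $2,053.46 + $978.02 + $458.06 + $544.72 = $4,034.26
Net pay: $12,380.00 − $4,034.26 = $8,345.74

$8,345.74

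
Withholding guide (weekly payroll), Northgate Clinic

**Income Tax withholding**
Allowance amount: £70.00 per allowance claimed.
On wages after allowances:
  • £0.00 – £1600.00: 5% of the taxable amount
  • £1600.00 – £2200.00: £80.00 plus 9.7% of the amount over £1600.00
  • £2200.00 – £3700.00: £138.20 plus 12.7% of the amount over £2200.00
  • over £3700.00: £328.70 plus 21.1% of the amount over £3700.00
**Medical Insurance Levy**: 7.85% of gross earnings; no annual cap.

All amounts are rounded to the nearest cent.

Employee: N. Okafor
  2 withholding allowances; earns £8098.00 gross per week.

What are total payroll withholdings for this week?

£1862.83

Income Tax: taxable = £8098.00 − 2×£70.00 = £7958.00
  £328.70 + 21.1% × (£7958.00 − £3700.00) = £328.70 + 21.1% × £4258.00 = £1227.14
Medical Insurance Levy: 7.85% × £8098.00 = £635.69
Total: £1227.14 + £635.69 = £1862.83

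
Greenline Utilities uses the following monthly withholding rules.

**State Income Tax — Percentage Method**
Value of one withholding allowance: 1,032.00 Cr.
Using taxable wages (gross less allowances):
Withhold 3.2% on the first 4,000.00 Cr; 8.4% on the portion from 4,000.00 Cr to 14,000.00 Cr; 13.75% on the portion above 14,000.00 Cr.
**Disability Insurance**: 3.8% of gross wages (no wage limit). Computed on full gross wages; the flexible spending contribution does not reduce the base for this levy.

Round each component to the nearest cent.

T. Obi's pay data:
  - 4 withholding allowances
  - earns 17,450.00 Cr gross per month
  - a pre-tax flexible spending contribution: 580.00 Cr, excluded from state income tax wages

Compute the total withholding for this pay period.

State Income Tax: taxable = 17,450.00 Cr − 580.00 Cr − 4×1,032.00 Cr = 12,742.00 Cr
  128.00 Cr + 8.4% × (12,742.00 Cr − 4,000.00 Cr) = 128.00 Cr + 8.4% × 8,742.00 Cr = 862.33 Cr
Disability Insurance: 3.8% × 17,450.00 Cr = 663.10 Cr
Total: 862.33 Cr + 663.10 Cr = 1,525.43 Cr

1,525.43 Cr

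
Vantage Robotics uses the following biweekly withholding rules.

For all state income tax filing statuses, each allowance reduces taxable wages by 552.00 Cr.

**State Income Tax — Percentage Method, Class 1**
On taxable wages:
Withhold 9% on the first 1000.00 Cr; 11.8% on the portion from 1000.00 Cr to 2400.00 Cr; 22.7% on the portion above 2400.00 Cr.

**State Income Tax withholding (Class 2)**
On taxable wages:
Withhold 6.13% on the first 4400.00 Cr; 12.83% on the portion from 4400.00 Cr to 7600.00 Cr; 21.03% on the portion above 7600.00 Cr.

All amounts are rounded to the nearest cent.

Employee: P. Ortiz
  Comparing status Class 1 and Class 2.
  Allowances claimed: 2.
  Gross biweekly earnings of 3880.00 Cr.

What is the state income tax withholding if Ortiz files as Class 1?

State Income Tax (Class 1): taxable = 3880.00 Cr − 2×552.00 Cr = 2776.00 Cr
  255.20 Cr + 22.7% × (2776.00 Cr − 2400.00 Cr) = 255.20 Cr + 22.7% × 376.00 Cr = 340.55 Cr

340.55 Cr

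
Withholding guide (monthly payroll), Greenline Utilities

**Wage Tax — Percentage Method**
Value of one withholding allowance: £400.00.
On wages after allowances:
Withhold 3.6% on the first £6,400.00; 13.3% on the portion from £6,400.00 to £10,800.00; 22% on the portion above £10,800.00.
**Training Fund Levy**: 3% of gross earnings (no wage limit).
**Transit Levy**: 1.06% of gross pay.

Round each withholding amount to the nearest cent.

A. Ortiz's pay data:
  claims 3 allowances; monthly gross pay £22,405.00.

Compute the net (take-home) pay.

Wage Tax: taxable = £22,405.00 − 3×£400.00 = £21,205.00
  £815.60 + 22% × (£21,205.00 − £10,800.00) = £815.60 + 22% × £10,405.00 = £3,104.70
Training Fund Levy: 3% × £22,405.00 = £672.15
Transit Levy: 1.06% × £22,405.00 = £237.49
Total withheld: £3,104.70 + £672.15 + £237.49 = £4,014.34
Net pay: £22,405.00 − £4,014.34 = £18,390.66

£18,390.66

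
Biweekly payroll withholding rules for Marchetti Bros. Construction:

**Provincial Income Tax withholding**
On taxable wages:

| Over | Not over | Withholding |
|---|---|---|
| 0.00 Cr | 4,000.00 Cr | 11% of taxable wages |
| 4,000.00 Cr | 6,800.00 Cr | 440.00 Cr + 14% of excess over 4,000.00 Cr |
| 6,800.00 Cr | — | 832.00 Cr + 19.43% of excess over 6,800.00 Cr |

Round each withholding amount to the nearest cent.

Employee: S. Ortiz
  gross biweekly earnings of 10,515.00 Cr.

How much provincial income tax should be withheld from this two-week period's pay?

Provincial Income Tax: taxable = 10,515.00 Cr
  832.00 Cr + 19.43% × (10,515.00 Cr − 6,800.00 Cr) = 832.00 Cr + 19.43% × 3,715.00 Cr = 1,553.82 Cr

1,553.82 Cr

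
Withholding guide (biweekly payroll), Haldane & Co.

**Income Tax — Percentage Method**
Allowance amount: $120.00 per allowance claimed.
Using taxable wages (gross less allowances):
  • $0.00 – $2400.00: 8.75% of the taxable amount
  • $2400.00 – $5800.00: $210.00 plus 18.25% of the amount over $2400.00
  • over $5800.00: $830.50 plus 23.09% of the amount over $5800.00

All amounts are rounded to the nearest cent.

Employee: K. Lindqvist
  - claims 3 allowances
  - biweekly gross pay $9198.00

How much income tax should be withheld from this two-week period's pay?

$1531.97

Income Tax: taxable = $9198.00 − 3×$120.00 = $8838.00
  $830.50 + 23.09% × ($8838.00 − $5800.00) = $830.50 + 23.09% × $3038.00 = $1531.97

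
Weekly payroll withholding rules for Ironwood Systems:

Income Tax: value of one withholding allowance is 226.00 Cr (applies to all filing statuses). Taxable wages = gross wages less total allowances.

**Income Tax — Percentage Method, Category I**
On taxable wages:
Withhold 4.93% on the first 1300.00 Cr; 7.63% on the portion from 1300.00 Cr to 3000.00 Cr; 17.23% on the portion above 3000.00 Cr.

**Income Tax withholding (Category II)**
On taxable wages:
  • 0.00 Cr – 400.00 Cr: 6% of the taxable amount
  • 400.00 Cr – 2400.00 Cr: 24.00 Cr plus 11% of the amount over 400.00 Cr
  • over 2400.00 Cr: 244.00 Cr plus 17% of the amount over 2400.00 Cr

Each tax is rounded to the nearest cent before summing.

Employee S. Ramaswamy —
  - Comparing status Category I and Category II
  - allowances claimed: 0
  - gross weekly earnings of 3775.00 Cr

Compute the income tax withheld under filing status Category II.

477.75 Cr

Income Tax (Category II): taxable = 3775.00 Cr
  244.00 Cr + 17% × (3775.00 Cr − 2400.00 Cr) = 244.00 Cr + 17% × 1375.00 Cr = 477.75 Cr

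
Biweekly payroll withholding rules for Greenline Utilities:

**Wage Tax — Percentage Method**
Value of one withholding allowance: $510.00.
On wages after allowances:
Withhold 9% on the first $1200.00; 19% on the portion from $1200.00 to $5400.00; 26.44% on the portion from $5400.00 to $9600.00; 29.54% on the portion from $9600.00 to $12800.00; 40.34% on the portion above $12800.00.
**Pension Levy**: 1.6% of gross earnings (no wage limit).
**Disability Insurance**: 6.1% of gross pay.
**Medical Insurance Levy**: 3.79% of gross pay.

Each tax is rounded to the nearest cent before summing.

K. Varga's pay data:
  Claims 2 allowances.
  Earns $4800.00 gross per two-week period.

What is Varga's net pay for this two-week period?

Wage Tax: taxable = $4800.00 − 2×$510.00 = $3780.00
  $108.00 + 19% × ($3780.00 − $1200.00) = $108.00 + 19% × $2580.00 = $598.20
Pension Levy: 1.6% × $4800.00 = $76.80
Disability Insurance: 6.1% × $4800.00 = $292.80
Medical Insurance Levy: 3.79% × $4800.00 = $181.92
Total withheld: $598.20 + $76.80 + $292.80 + $181.92 = $1149.72
Net pay: $4800.00 − $1149.72 = $3650.28

$3650.28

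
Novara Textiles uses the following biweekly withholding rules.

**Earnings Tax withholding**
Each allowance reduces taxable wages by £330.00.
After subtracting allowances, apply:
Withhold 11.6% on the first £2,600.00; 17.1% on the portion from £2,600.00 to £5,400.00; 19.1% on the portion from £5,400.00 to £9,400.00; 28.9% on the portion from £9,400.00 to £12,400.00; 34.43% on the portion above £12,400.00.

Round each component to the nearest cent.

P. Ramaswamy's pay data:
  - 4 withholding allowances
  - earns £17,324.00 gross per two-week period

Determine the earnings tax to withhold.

£3,652.26

Earnings Tax: taxable = £17,324.00 − 4×£330.00 = £16,004.00
  £2,411.40 + 34.43% × (£16,004.00 − £12,400.00) = £2,411.40 + 34.43% × £3,604.00 = £3,652.26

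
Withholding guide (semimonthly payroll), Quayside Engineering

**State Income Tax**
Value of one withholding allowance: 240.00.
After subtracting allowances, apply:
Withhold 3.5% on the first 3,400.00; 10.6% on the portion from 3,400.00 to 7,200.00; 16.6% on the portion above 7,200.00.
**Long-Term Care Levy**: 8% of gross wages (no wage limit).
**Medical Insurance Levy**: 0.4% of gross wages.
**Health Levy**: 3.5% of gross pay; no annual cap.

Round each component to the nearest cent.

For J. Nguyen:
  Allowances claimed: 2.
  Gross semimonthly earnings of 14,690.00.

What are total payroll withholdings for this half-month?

3,433.57

State Income Tax: taxable = 14,690.00 − 2×240.00 = 14,210.00
  521.80 + 16.6% × (14,210.00 − 7,200.00) = 521.80 + 16.6% × 7,010.00 = 1,685.46
Long-Term Care Levy: 8% × 14,690.00 = 1,175.20
Medical Insurance Levy: 0.4% × 14,690.00 = 58.76
Health Levy: 3.5% × 14,690.00 = 514.15
Total: 1,685.46 + 1,175.20 + 58.76 + 514.15 = 3,433.57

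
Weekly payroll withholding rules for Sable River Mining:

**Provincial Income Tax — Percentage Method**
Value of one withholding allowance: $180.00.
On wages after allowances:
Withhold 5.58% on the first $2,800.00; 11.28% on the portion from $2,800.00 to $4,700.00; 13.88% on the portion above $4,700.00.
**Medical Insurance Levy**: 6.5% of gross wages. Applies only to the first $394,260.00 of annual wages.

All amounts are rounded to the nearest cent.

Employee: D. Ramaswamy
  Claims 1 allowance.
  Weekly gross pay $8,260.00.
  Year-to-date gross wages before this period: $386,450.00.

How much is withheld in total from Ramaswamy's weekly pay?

$1,347.35

Provincial Income Tax: taxable = $8,260.00 − 1×$180.00 = $8,080.00
  $370.56 + 13.88% × ($8,080.00 − $4,700.00) = $370.56 + 13.88% × $3,380.00 = $839.70
Medical Insurance Levy: cap $394,260.00 − YTD $386,450.00 = $7,810.00 subject; 6.5% × $7,810.00 = $507.65
Total: $839.70 + $507.65 = $1,347.35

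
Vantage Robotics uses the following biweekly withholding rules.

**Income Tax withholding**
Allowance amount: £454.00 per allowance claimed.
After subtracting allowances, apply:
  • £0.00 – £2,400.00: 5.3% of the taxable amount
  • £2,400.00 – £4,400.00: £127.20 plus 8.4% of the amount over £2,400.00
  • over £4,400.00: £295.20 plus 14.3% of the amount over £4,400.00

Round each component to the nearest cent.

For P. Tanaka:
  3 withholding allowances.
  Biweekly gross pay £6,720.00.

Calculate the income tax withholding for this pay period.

Income Tax: taxable = £6,720.00 − 3×£454.00 = £5,358.00
  £295.20 + 14.3% × (£5,358.00 − £4,400.00) = £295.20 + 14.3% × £958.00 = £432.19

£432.19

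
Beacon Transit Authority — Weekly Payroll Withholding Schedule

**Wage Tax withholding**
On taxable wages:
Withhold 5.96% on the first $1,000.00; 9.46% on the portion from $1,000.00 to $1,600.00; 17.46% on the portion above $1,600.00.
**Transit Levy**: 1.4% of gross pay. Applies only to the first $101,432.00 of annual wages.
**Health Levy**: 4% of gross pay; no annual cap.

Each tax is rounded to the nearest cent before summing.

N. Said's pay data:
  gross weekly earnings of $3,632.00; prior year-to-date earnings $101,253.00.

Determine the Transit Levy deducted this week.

$2.51

Transit Levy: cap $101,432.00 − YTD $101,253.00 = $179.00 subject; 1.4% × $179.00 = $2.51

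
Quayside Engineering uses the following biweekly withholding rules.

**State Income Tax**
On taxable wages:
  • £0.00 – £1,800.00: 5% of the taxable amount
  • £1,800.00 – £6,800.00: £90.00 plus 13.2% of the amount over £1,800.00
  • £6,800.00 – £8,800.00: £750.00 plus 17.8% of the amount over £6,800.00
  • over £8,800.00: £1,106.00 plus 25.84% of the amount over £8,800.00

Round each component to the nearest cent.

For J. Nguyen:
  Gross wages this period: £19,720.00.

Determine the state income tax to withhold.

State Income Tax: taxable = £19,720.00
  £1,106.00 + 25.84% × (£19,720.00 − £8,800.00) = £1,106.00 + 25.84% × £10,920.00 = £3,927.73

£3,927.73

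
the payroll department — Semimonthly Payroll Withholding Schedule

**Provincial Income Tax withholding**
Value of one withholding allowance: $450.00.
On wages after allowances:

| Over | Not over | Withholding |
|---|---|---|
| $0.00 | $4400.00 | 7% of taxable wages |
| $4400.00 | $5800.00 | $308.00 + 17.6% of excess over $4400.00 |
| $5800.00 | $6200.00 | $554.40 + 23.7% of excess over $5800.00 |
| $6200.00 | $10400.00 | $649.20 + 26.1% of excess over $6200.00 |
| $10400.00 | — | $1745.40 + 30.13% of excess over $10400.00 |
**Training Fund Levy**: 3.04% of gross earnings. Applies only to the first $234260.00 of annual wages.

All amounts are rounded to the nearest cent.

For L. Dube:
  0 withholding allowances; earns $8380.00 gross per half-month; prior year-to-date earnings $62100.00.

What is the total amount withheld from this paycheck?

$1472.93

Provincial Income Tax: taxable = $8380.00
  $649.20 + 26.1% × ($8380.00 − $6200.00) = $649.20 + 26.1% × $2180.00 = $1218.18
Training Fund Levy: 3.04% × $8380.00 = $254.75
Total: $1218.18 + $254.75 = $1472.93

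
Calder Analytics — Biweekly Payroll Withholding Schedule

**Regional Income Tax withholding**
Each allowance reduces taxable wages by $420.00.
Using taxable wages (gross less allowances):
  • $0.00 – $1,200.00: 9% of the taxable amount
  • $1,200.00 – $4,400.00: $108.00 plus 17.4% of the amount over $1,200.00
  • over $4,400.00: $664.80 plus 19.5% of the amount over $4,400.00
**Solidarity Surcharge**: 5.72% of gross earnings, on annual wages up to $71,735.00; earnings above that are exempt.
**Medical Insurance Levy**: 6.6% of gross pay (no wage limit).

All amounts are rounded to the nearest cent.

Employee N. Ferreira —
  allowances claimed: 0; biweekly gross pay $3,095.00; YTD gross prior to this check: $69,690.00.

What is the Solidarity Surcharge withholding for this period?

$116.97

Solidarity Surcharge: cap $71,735.00 − YTD $69,690.00 = $2,045.00 subject; 5.72% × $2,045.00 = $116.97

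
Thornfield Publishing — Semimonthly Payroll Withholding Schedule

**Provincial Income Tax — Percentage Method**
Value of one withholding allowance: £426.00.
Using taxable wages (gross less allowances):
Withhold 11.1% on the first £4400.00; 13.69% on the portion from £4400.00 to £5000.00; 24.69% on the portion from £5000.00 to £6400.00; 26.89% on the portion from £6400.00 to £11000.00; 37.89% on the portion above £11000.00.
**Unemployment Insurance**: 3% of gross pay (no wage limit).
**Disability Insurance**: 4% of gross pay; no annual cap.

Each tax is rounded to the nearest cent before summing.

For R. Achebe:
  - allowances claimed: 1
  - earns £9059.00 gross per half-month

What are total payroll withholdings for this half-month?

£2150.78

Provincial Income Tax: taxable = £9059.00 − 1×£426.00 = £8633.00
  £916.20 + 26.89% × (£8633.00 − £6400.00) = £916.20 + 26.89% × £2233.00 = £1516.65
Unemployment Insurance: 3% × £9059.00 = £271.77
Disability Insurance: 4% × £9059.00 = £362.36
Total: £1516.65 + £271.77 + £362.36 = £2150.78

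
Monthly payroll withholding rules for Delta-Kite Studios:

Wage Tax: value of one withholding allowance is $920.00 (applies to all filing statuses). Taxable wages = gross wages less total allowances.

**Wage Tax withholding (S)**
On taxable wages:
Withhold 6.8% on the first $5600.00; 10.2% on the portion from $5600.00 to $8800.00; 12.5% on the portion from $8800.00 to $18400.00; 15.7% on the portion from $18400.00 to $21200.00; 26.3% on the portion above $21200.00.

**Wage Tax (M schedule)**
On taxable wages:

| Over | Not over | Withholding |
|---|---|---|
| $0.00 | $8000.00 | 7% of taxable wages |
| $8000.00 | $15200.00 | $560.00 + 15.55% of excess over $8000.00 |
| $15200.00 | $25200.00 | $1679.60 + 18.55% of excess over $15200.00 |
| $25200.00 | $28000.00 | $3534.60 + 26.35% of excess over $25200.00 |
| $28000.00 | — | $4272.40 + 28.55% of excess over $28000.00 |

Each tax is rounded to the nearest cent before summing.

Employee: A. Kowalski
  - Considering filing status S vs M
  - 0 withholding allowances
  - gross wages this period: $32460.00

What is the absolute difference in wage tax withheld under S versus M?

Wage Tax (S): taxable = $32460.00
  $2346.80 + 26.3% × ($32460.00 − $21200.00) = $2346.80 + 26.3% × $11260.00 = $5308.18
Wage Tax (M): taxable = $32460.00
  $4272.40 + 28.55% × ($32460.00 − $28000.00) = $4272.40 + 28.55% × $4460.00 = $5545.73
Difference: |$5308.18 − $5545.73| = $237.55 (higher under M)

$237.55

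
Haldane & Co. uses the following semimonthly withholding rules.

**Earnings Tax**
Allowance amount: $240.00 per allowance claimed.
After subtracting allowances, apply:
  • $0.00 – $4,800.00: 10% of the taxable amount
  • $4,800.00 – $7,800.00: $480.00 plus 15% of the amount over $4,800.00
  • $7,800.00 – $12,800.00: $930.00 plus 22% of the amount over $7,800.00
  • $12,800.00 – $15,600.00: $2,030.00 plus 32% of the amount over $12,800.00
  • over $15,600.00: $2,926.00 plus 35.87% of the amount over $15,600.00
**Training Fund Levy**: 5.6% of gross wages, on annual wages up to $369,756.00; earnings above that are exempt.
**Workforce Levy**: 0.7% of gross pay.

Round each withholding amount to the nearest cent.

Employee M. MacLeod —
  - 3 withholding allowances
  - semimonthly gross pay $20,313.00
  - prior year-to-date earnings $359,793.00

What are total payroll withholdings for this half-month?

$5,058.41

Earnings Tax: taxable = $20,313.00 − 3×$240.00 = $19,593.00
  $2,926.00 + 35.87% × ($19,593.00 − $15,600.00) = $2,926.00 + 35.87% × $3,993.00 = $4,358.29
Training Fund Levy: cap $369,756.00 − YTD $359,793.00 = $9,963.00 subject; 5.6% × $9,963.00 = $557.93
Workforce Levy: 0.7% × $20,313.00 = $142.19
Total: $4,358.29 + $557.93 + $142.19 = $5,058.41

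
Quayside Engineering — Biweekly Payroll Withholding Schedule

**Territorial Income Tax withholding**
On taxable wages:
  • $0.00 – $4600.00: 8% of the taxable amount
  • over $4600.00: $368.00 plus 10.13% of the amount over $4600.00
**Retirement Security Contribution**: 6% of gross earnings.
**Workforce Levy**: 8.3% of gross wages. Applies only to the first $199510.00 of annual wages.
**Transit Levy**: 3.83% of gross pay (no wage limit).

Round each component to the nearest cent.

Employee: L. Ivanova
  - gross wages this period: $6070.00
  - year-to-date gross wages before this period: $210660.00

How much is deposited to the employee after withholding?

Territorial Income Tax: taxable = $6070.00
  $368.00 + 10.13% × ($6070.00 − $4600.00) = $368.00 + 10.13% × $1470.00 = $516.91
Retirement Security Contribution: 6% × $6070.00 = $364.20
Workforce Levy: YTD $210660.00 ≥ cap $199510.00 → $0.00
Transit Levy: 3.83% × $6070.00 = $232.48
Total withheld: $516.91 + $364.20 + $0.00 + $232.48 = $1113.59
Net pay: $6070.00 − $1113.59 = $4956.41

$4956.41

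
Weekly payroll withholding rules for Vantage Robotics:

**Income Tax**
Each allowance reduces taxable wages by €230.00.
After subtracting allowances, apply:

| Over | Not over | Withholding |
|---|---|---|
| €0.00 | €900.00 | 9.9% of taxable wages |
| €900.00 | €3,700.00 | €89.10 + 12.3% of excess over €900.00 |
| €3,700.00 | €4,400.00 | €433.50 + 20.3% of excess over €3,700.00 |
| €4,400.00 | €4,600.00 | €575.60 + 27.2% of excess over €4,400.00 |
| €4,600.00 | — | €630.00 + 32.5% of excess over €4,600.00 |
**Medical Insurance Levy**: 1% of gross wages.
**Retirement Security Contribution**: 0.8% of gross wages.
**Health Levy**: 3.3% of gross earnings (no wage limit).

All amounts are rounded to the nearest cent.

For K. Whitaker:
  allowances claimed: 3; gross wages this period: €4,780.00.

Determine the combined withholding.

€756.45

Income Tax: taxable = €4,780.00 − 3×€230.00 = €4,090.00
  €433.50 + 20.3% × (€4,090.00 − €3,700.00) = €433.50 + 20.3% × €390.00 = €512.67
Medical Insurance Levy: 1% × €4,780.00 = €47.80
Retirement Security Contribution: 0.8% × €4,780.00 = €38.24
Health Levy: 3.3% × €4,780.00 = €157.74
Total: €512.67 + €47.80 + €38.24 + €157.74 = €756.45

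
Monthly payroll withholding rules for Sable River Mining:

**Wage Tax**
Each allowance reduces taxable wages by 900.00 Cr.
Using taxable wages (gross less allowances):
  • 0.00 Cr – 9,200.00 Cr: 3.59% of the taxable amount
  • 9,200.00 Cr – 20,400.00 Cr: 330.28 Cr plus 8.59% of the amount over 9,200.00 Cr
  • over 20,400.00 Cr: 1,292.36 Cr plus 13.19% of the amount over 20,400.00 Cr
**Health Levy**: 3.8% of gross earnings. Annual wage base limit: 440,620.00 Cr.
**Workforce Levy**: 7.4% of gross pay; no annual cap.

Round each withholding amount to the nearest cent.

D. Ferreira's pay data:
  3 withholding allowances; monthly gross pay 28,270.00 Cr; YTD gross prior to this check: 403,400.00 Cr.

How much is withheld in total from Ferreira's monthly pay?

5,140.52 Cr

Wage Tax: taxable = 28,270.00 Cr − 3×900.00 Cr = 25,570.00 Cr
  1,292.36 Cr + 13.19% × (25,570.00 Cr − 20,400.00 Cr) = 1,292.36 Cr + 13.19% × 5,170.00 Cr = 1,974.28 Cr
Health Levy: 3.8% × 28,270.00 Cr = 1,074.26 Cr
Workforce Levy: 7.4% × 28,270.00 Cr = 2,091.98 Cr
Total: 1,974.28 Cr + 1,074.26 Cr + 2,091.98 Cr = 5,140.52 Cr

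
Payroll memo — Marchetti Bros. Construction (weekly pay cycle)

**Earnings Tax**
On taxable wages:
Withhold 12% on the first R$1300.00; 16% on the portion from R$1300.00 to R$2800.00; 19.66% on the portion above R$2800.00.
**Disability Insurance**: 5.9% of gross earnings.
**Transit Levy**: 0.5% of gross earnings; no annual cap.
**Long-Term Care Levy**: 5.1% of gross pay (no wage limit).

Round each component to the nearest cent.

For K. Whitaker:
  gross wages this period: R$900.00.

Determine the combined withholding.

Earnings Tax: taxable = R$900.00
  12% × R$900.00 = R$108.00
Disability Insurance: 5.9% × R$900.00 = R$53.10
Transit Levy: 0.5% × R$900.00 = R$4.50
Long-Term Care Levy: 5.1% × R$900.00 = R$45.90
Total: R$108.00 + R$53.10 + R$4.50 + R$45.90 = R$211.50

R$211.50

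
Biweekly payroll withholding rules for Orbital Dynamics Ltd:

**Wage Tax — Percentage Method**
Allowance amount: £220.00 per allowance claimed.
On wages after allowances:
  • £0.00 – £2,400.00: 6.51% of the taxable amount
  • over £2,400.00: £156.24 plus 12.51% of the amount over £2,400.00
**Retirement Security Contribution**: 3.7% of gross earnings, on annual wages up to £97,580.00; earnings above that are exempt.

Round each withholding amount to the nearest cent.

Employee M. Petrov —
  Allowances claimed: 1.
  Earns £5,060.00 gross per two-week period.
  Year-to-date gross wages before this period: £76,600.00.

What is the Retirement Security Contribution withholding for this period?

Retirement Security Contribution: 3.7% × £5,060.00 = £187.22

£187.22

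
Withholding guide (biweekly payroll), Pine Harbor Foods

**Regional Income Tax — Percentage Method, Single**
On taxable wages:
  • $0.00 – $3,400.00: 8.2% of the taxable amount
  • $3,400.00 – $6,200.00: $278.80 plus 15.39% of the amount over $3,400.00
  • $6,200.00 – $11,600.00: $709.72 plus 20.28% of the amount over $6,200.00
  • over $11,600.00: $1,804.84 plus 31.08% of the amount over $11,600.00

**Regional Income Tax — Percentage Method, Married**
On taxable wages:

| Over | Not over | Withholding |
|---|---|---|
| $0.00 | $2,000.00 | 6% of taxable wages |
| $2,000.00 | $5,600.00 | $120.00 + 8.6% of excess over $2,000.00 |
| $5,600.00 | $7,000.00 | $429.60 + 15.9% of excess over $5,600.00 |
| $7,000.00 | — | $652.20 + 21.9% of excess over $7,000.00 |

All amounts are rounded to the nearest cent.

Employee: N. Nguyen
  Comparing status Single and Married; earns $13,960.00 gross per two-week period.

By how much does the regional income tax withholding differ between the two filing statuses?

Regional Income Tax (Single): taxable = $13,960.00
  $1,804.84 + 31.08% × ($13,960.00 − $11,600.00) = $1,804.84 + 31.08% × $2,360.00 = $2,538.33
Regional Income Tax (Married): taxable = $13,960.00
  $652.20 + 21.9% × ($13,960.00 − $7,000.00) = $652.20 + 21.9% × $6,960.00 = $2,176.44
Difference: |$2,538.33 − $2,176.44| = $361.89 (higher under Single)

$361.89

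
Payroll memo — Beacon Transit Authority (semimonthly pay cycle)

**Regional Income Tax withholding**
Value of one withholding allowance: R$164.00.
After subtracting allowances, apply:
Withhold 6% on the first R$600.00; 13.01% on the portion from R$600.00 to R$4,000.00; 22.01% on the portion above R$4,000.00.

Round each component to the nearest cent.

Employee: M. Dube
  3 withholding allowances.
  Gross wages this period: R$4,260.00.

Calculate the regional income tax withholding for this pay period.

R$448.16

Regional Income Tax: taxable = R$4,260.00 − 3×R$164.00 = R$3,768.00
  R$36.00 + 13.01% × (R$3,768.00 − R$600.00) = R$36.00 + 13.01% × R$3,168.00 = R$448.16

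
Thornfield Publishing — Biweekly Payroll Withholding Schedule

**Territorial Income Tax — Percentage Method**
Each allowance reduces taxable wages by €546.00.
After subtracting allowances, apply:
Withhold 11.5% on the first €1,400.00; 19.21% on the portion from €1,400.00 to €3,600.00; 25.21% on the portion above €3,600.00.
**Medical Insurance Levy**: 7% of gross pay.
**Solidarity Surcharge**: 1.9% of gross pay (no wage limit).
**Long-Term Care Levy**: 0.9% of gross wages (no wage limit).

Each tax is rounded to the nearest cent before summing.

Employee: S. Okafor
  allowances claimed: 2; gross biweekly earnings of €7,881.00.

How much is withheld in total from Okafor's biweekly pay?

€2,159.91

Territorial Income Tax: taxable = €7,881.00 − 2×€546.00 = €6,789.00
  €583.62 + 25.21% × (€6,789.00 − €3,600.00) = €583.62 + 25.21% × €3,189.00 = €1,387.57
Medical Insurance Levy: 7% × €7,881.00 = €551.67
Solidarity Surcharge: 1.9% × €7,881.00 = €149.74
Long-Term Care Levy: 0.9% × €7,881.00 = €70.93
Total: €1,387.57 + €551.67 + €149.74 + €70.93 = €2,159.91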